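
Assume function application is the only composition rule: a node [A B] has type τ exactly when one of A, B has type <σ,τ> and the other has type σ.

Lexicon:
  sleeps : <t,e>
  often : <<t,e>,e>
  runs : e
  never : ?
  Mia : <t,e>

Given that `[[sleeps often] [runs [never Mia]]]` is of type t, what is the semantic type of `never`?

<<t,e>,<e,<e,t>>>

At [[sleeps often] [runs [never Mia]]] (required: t): [sleeps often] is e, which is not a function with range t; hence [runs [never Mia]] is the functor — type <e,t>.
At [runs [never Mia]] (required: <e,t>): runs is e, which is not a function with range <e,t>; hence [never Mia] is the functor — type <e,<e,t>>.
At [never Mia] (required: <e,<e,t>>): Mia is <t,e>, which is not a function with range <e,<e,t>>; hence never is the functor — type <<t,e>,<e,<e,t>>>.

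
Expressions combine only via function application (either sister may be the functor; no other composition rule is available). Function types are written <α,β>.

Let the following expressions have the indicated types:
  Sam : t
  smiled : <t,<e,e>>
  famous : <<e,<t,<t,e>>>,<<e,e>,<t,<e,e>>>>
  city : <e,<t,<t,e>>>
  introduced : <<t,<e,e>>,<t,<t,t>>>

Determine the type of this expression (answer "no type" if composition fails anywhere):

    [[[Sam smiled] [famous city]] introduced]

[Sam smiled]: <t,<e,e>> applied to t yields <e,e>.
[famous city]: <<e,<t,<t,e>>>,<<e,e>,<t,<e,e>>>> applied to <e,<t,<t,e>>> yields <<e,e>,<t,<e,e>>>.
[[Sam smiled] [famous city]]: <<e,e>,<t,<e,e>>> applied to <e,e> yields <t,<e,e>>.
[[[Sam smiled] [famous city]] introduced]: <<t,<e,e>>,<t,<t,t>>> applied to <t,<e,e>> yields <t,<t,t>>.

<t,<t,t>>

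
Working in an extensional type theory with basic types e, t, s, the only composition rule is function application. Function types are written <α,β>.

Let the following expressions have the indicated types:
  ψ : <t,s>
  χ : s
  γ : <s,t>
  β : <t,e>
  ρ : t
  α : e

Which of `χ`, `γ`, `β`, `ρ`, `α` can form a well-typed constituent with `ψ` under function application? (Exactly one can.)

χ : s — ψ needs t; χ needs nothing (atomic); neither fits.
γ : <s,t> — ψ needs t; γ needs s; neither fits.
β : <t,e> — ψ needs t; β needs t; neither fits.
ρ — combines: ψ : <t,s> takes ρ : t as argument, giving s.
α : e — ψ needs t; α needs nothing (atomic); neither fits.

ρ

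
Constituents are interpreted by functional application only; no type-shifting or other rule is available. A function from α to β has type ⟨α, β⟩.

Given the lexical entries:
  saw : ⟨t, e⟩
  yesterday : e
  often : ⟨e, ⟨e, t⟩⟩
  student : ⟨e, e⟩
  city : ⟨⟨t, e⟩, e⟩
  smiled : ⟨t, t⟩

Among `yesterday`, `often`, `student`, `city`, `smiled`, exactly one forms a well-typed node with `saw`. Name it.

city

yesterday : e — saw needs t; yesterday needs nothing (atomic); neither fits.
often : ⟨e, ⟨e, t⟩⟩ — saw needs t; often needs e; neither fits.
student : ⟨e, e⟩ — saw needs t; student needs e; neither fits.
city — combines: city : ⟨⟨t, e⟩, e⟩ takes saw : ⟨t, e⟩ as argument, giving e.
smiled : ⟨t, t⟩ — saw needs t; smiled needs t; neither fits.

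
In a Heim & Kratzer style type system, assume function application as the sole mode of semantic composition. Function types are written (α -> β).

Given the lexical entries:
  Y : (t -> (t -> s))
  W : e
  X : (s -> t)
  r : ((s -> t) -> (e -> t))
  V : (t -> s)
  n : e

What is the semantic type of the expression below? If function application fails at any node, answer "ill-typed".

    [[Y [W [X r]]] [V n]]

[X r]: r is ((s -> t) -> (e -> t)), X is (s -> t); result (e -> t).
[W [X r]]: [X r] is (e -> t), W is e; result t.
[Y [W [X r]]]: Y is (t -> (t -> s)), [W [X r]] is t; result (t -> s).
[V n]: (t -> s) and e cannot combine by function application — type clash.

ill-typed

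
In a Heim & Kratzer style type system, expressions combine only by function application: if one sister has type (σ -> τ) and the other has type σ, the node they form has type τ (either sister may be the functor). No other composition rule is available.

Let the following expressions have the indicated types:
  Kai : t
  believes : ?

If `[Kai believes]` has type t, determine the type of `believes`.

(t -> t)

[Kai believes] is required to be t. Kai : t cannot yield t as functor, so believes : (t -> t).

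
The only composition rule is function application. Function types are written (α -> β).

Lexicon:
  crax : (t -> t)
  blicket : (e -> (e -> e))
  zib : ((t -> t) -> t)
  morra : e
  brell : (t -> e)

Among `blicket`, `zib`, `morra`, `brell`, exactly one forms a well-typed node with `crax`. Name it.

zib

blicket : (e -> (e -> e)) — neither side's domain matches the other.
zib — combines: zib : ((t -> t) -> t) takes crax : (t -> t) as argument, giving t.
morra : e — neither side's domain matches the other.
brell : (t -> e) — neither side's domain matches the other.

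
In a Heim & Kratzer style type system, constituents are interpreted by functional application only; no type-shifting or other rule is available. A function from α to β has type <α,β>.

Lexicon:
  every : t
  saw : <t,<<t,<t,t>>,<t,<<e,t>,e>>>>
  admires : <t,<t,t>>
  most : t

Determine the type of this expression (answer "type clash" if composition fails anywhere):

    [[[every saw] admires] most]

<<e,t>,e>

[every saw]: saw is <t,<<t,<t,t>>,<t,<<e,t>,e>>>>, every is t; result <<t,<t,t>>,<t,<<e,t>,e>>>.
[[every saw] admires]: [every saw] is <<t,<t,t>>,<t,<<e,t>,e>>>, admires is <t,<t,t>>; result <t,<<e,t>,e>>.
[[[every saw] admires] most]: [[every saw] admires] is <t,<<e,t>,e>>, most is t; result <<e,t>,e>.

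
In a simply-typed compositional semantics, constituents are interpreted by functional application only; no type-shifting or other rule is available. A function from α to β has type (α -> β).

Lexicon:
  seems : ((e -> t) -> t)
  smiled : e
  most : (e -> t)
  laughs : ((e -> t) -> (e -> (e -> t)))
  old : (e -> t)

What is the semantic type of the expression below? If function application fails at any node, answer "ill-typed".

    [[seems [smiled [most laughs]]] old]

ill-typed

[most laughs]: ((e -> t) -> (e -> (e -> t))) applied to (e -> t) yields (e -> (e -> t)).
[smiled [most laughs]]: (e -> (e -> t)) applied to e yields (e -> t).
[seems [smiled [most laughs]]]: ((e -> t) -> t) applied to (e -> t) yields t.
[[seems [smiled [most laughs]]] old]: t and (e -> t) cannot combine by function application — type clash.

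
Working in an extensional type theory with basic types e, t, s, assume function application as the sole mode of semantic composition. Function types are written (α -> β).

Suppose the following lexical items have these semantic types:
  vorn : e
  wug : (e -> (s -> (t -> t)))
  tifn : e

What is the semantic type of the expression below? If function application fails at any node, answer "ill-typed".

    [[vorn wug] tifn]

ill-typed

[vorn wug]: functor wug : (e -> (s -> (t -> t))), argument vorn : e; result (s -> (t -> t)).
At [[vorn wug] tifn]: neither (s -> (t -> t)) nor e can take the other as argument; the node is ill-typed.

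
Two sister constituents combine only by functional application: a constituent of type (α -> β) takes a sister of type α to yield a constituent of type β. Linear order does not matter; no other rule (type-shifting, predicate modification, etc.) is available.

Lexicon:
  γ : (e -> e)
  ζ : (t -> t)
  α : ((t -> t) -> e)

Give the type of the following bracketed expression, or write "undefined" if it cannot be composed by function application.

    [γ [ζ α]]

e

At [ζ α], α : ((t -> t) -> e) takes ζ : (t -> t), giving e.
At [γ [ζ α]], γ : (e -> e) takes [ζ α] : e, giving e.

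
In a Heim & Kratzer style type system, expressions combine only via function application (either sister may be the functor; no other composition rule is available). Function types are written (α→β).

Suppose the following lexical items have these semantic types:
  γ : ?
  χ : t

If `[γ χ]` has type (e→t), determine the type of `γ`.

(t→(e→t))

For [γ χ] to have type (e→t) with χ of type t, γ must be the function: γ : (t→(e→t)).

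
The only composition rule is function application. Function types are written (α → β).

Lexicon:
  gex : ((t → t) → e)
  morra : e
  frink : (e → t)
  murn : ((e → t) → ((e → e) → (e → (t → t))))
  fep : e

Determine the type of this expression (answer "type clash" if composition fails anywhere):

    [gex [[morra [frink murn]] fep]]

type clash

[frink murn] — murn of type ((e → t) → ((e → e) → (e → (t → t)))) combines with frink of type (e → t): type ((e → e) → (e → (t → t))).
[morra [frink murn]]: e with ((e → e) → (e → (t → t))) — neither is a function whose domain matches the other; composition fails here.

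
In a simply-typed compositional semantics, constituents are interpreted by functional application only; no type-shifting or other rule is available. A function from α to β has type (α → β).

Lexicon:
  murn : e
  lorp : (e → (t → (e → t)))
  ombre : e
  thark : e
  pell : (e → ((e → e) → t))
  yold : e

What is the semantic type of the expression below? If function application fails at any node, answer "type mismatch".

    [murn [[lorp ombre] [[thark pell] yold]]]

type mismatch

At [lorp ombre], lorp : (e → (t → (e → t))) takes ombre : e, giving (t → (e → t)).
At [thark pell], pell : (e → ((e → e) → t)) takes thark : e, giving ((e → e) → t).
At [[thark pell] yold]: neither ((e → e) → t) nor e can take the other as argument; the node is ill-typed.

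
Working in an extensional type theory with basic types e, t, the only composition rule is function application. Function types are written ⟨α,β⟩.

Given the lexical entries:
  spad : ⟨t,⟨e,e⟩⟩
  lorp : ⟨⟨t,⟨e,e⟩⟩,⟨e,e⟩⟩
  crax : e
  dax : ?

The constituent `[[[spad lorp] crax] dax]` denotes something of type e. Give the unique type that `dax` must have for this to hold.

For [[[spad lorp] crax] dax] to have type e with [[spad lorp] crax] of type e, dax must be the function: dax : ⟨e,e⟩.

⟨e,e⟩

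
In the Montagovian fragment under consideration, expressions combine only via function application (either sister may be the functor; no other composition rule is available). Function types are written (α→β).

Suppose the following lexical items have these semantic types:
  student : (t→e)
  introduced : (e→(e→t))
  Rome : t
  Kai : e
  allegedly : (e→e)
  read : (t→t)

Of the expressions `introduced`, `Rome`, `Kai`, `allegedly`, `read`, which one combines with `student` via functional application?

Rome

introduced : (e→(e→t)) — student needs t; introduced needs e; neither fits.
Rome — combines: student : (t→e) takes Rome : t as argument, giving e.
Kai : e — student needs t; Kai needs nothing (atomic); neither fits.
allegedly : (e→e) — student needs t; allegedly needs e; neither fits.
read : (t→t) — student needs t; read needs t; neither fits.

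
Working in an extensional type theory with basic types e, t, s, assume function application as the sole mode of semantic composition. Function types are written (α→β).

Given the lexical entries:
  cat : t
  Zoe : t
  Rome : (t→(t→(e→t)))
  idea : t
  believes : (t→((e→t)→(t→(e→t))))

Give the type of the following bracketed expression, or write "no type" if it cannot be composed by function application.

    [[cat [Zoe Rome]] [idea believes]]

(t→(e→t))

At [Zoe Rome], Rome : (t→(t→(e→t))) takes Zoe : t, giving (t→(e→t)).
At [cat [Zoe Rome]], [Zoe Rome] : (t→(e→t)) takes cat : t, giving (e→t).
At [idea believes], believes : (t→((e→t)→(t→(e→t)))) takes idea : t, giving ((e→t)→(t→(e→t))).
At [[cat [Zoe Rome]] [idea believes]], [idea believes] : ((e→t)→(t→(e→t))) takes [cat [Zoe Rome]] : (e→t), giving (t→(e→t)).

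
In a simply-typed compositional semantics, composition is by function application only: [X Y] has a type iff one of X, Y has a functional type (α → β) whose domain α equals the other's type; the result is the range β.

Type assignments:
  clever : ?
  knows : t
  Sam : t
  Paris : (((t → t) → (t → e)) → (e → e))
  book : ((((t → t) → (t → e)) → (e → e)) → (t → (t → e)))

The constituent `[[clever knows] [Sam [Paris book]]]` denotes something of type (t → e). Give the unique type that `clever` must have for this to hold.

(t → ((t → e) → (t → e)))

For [[clever knows] [Sam [Paris book]]] to have type (t → e) with [Sam [Paris book]] of type (t → e), [clever knows] must be the function: [clever knows] : ((t → e) → (t → e)).
For [clever knows] to have type ((t → e) → (t → e)) with knows of type t, clever must be the function: clever : (t → ((t → e) → (t → e))).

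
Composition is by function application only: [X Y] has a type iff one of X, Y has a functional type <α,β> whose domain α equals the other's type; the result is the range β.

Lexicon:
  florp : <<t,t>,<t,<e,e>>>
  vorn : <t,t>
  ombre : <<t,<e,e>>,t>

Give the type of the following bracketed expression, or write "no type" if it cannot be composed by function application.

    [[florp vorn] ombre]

[florp vorn]: functor florp : <<t,t>,<t,<e,e>>>, argument vorn : <t,t>; result <t,<e,e>>.
[[florp vorn] ombre]: functor ombre : <<t,<e,e>>,t>, argument [florp vorn] : <t,<e,e>>; result t.

t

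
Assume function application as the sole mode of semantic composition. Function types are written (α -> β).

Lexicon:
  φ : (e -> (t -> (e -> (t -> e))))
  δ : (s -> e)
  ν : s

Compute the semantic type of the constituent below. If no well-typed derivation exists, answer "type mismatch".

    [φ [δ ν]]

[δ ν]: functor δ : (s -> e), argument ν : s; result e.
[φ [δ ν]]: functor φ : (e -> (t -> (e -> (t -> e)))), argument [δ ν] : e; result (t -> (e -> (t -> e))).

(t -> (e -> (t -> e)))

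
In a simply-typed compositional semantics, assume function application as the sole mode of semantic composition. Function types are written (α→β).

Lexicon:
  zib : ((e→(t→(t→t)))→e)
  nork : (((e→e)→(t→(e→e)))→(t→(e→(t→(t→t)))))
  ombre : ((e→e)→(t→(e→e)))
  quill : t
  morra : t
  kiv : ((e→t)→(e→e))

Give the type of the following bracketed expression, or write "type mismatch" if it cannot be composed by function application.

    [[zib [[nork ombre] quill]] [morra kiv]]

[nork ombre]: (((e→e)→(t→(e→e)))→(t→(e→(t→(t→t))))) applied to ((e→e)→(t→(e→e))) yields (t→(e→(t→(t→t)))).
[[nork ombre] quill]: (t→(e→(t→(t→t)))) applied to t yields (e→(t→(t→t))).
[zib [[nork ombre] quill]]: ((e→(t→(t→t)))→e) applied to (e→(t→(t→t))) yields e.
At [morra kiv]: neither t nor ((e→t)→(e→e)) can take the other as argument; the node is ill-typed.

type mismatch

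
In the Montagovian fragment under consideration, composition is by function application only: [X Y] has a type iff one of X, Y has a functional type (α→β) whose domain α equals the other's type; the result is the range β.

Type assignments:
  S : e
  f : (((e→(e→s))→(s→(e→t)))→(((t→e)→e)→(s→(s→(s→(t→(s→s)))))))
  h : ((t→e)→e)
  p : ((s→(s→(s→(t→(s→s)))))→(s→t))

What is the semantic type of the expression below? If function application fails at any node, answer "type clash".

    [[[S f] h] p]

[S f]: e and (((e→(e→s))→(s→(e→t)))→(((t→e)→e)→(s→(s→(s→(t→(s→s))))))) cannot combine by function application — type clash.

type clash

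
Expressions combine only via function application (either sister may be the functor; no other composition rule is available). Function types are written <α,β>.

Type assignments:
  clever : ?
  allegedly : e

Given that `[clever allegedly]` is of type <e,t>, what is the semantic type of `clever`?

For [clever allegedly] to have type <e,t> with allegedly of type e, clever must be the function: clever : <e,<e,t>>.

<e,<e,t>>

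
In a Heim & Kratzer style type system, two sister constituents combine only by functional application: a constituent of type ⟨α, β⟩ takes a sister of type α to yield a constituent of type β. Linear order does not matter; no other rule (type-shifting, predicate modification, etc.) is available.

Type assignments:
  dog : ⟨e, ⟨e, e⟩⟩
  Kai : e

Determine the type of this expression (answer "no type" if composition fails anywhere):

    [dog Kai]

⟨e, e⟩

[dog Kai] — dog of type ⟨e, ⟨e, e⟩⟩ combines with Kai of type e: type ⟨e, e⟩.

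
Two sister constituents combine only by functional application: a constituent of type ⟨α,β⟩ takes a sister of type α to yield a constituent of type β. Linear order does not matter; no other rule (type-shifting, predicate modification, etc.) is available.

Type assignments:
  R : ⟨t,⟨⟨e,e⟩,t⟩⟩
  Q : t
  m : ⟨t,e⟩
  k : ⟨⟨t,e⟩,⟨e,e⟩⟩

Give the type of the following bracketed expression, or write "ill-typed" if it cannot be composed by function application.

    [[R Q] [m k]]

t

At [R Q], R : ⟨t,⟨⟨e,e⟩,t⟩⟩ takes Q : t, giving ⟨⟨e,e⟩,t⟩.
At [m k], k : ⟨⟨t,e⟩,⟨e,e⟩⟩ takes m : ⟨t,e⟩, giving ⟨e,e⟩.
At [[R Q] [m k]], [R Q] : ⟨⟨e,e⟩,t⟩ takes [m k] : ⟨e,e⟩, giving t.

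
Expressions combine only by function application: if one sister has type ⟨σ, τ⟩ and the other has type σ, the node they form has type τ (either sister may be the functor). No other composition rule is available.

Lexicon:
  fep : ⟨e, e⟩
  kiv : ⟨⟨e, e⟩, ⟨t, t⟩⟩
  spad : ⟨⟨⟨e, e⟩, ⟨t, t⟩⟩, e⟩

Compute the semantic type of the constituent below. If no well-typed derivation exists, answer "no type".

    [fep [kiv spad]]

e

[kiv spad]: spad is ⟨⟨⟨e, e⟩, ⟨t, t⟩⟩, e⟩, kiv is ⟨⟨e, e⟩, ⟨t, t⟩⟩; result e.
[fep [kiv spad]]: fep is ⟨e, e⟩, [kiv spad] is e; result e.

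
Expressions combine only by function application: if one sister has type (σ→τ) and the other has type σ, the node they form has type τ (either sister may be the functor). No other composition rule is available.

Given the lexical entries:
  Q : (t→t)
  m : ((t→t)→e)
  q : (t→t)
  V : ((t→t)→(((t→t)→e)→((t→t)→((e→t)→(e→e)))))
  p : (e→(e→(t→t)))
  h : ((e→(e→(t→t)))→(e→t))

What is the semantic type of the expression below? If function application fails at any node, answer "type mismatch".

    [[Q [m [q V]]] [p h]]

(e→e)

[q V]: V is ((t→t)→(((t→t)→e)→((t→t)→((e→t)→(e→e))))), q is (t→t); result (((t→t)→e)→((t→t)→((e→t)→(e→e)))).
[m [q V]]: [q V] is (((t→t)→e)→((t→t)→((e→t)→(e→e)))), m is ((t→t)→e); result ((t→t)→((e→t)→(e→e))).
[Q [m [q V]]]: [m [q V]] is ((t→t)→((e→t)→(e→e))), Q is (t→t); result ((e→t)→(e→e)).
[p h]: h is ((e→(e→(t→t)))→(e→t)), p is (e→(e→(t→t))); result (e→t).
[[Q [m [q V]]] [p h]]: [Q [m [q V]]] is ((e→t)→(e→e)), [p h] is (e→t); result (e→e).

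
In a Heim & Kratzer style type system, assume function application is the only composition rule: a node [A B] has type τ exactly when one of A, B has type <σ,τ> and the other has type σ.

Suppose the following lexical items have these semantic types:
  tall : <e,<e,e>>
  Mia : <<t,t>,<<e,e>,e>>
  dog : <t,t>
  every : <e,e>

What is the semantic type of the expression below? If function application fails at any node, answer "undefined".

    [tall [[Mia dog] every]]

[Mia dog]: <<t,t>,<<e,e>,e>> applied to <t,t> yields <<e,e>,e>.
[[Mia dog] every]: <<e,e>,e> applied to <e,e> yields e.
[tall [[Mia dog] every]]: <e,<e,e>> applied to e yields <e,e>.

<e,e>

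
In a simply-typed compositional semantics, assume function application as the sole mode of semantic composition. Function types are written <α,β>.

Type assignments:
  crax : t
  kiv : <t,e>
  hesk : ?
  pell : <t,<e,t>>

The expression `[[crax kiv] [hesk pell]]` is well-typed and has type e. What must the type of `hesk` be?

For [[crax kiv] [hesk pell]] to have type e with [crax kiv] of type e, [hesk pell] must be the function: [hesk pell] : <e,e>.
For [hesk pell] to have type <e,e> with pell of type <t,<e,t>>, hesk must be the function: hesk : <<t,<e,t>>,<e,e>>.

<<t,<e,t>>,<e,e>>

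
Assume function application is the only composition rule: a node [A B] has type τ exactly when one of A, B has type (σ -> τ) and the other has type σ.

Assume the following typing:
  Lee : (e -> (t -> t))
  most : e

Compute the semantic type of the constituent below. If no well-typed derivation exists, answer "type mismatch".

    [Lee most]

[Lee most]: Lee is (e -> (t -> t)), most is e; result (t -> t).

(t -> t)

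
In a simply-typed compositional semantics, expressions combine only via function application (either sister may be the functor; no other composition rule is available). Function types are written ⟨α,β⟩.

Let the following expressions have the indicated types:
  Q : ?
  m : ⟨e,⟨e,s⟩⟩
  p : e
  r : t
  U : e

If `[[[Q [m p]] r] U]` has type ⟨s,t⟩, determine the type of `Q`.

⟨⟨e,s⟩,⟨t,⟨e,⟨s,t⟩⟩⟩⟩

For [[[Q [m p]] r] U] to have type ⟨s,t⟩ with U of type e, [[Q [m p]] r] must be the function: [[Q [m p]] r] : ⟨e,⟨s,t⟩⟩.
For [[Q [m p]] r] to have type ⟨e,⟨s,t⟩⟩ with r of type t, [Q [m p]] must be the function: [Q [m p]] : ⟨t,⟨e,⟨s,t⟩⟩⟩.
For [Q [m p]] to have type ⟨t,⟨e,⟨s,t⟩⟩⟩ with [m p] of type ⟨e,s⟩, Q must be the function: Q : ⟨⟨e,s⟩,⟨t,⟨e,⟨s,t⟩⟩⟩⟩.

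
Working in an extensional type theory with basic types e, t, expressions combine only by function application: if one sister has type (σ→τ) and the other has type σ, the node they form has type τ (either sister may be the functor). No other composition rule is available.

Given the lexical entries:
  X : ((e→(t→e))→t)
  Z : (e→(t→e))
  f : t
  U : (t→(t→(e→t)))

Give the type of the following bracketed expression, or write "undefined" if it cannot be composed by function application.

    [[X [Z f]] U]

[Z f]: (e→(t→e)) and t cannot combine by function application — type clash.

undefined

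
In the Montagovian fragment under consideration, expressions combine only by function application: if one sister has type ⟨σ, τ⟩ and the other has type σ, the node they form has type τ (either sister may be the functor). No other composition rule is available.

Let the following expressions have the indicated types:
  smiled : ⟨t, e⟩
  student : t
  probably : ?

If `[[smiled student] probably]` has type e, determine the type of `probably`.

⟨e, e⟩

At [[smiled student] probably] (required: e): [smiled student] is e, which is not a function with range e; hence probably is the functor — type ⟨e, e⟩.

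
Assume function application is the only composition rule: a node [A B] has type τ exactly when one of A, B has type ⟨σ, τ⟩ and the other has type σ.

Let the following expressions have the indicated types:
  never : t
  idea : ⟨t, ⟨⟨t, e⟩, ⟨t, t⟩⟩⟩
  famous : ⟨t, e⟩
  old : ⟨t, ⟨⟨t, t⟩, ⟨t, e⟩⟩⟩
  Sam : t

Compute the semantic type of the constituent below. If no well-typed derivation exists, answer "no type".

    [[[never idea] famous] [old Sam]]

[never idea]: ⟨t, ⟨⟨t, e⟩, ⟨t, t⟩⟩⟩ applied to t yields ⟨⟨t, e⟩, ⟨t, t⟩⟩.
[[never idea] famous]: ⟨⟨t, e⟩, ⟨t, t⟩⟩ applied to ⟨t, e⟩ yields ⟨t, t⟩.
[old Sam]: ⟨t, ⟨⟨t, t⟩, ⟨t, e⟩⟩⟩ applied to t yields ⟨⟨t, t⟩, ⟨t, e⟩⟩.
[[[never idea] famous] [old Sam]]: ⟨⟨t, t⟩, ⟨t, e⟩⟩ applied to ⟨t, t⟩ yields ⟨t, e⟩.

⟨t, e⟩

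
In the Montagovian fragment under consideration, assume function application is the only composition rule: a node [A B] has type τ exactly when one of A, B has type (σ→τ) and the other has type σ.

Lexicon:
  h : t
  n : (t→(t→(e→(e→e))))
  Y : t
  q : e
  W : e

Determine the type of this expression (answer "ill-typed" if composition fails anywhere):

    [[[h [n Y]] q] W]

[n Y]: (t→(t→(e→(e→e)))) applied to t yields (t→(e→(e→e))).
[h [n Y]]: (t→(e→(e→e))) applied to t yields (e→(e→e)).
[[h [n Y]] q]: (e→(e→e)) applied to e yields (e→e).
[[[h [n Y]] q] W]: (e→e) applied to e yields e.

e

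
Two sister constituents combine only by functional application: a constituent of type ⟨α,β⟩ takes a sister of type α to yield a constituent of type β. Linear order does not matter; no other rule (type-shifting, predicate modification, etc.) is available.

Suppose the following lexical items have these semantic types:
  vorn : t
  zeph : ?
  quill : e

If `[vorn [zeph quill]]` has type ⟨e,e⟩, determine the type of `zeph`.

⟨e,⟨t,⟨e,e⟩⟩⟩

For [vorn [zeph quill]] to have type ⟨e,e⟩ with vorn of type t, [zeph quill] must be the function: [zeph quill] : ⟨t,⟨e,e⟩⟩.
For [zeph quill] to have type ⟨t,⟨e,e⟩⟩ with quill of type e, zeph must be the function: zeph : ⟨e,⟨t,⟨e,e⟩⟩⟩.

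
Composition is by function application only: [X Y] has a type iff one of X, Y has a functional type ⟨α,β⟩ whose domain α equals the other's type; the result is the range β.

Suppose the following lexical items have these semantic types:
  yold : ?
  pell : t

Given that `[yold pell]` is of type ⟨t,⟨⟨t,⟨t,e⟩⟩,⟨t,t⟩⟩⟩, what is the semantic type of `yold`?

⟨t,⟨t,⟨⟨t,⟨t,e⟩⟩,⟨t,t⟩⟩⟩⟩

At [yold pell] (required: ⟨t,⟨⟨t,⟨t,e⟩⟩,⟨t,t⟩⟩⟩): pell is t, which is not a function with range ⟨t,⟨⟨t,⟨t,e⟩⟩,⟨t,t⟩⟩⟩; hence yold is the functor — type ⟨t,⟨t,⟨⟨t,⟨t,e⟩⟩,⟨t,t⟩⟩⟩⟩.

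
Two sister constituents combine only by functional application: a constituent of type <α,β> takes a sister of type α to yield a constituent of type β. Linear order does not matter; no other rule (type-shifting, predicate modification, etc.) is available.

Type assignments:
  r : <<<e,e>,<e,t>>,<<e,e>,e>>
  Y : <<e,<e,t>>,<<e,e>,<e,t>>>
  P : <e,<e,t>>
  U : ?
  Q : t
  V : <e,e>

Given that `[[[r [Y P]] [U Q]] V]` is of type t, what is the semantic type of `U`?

At [[[r [Y P]] [U Q]] V] (required: t): V is <e,e>, which is not a function with range t; hence [[r [Y P]] [U Q]] is the functor — type <<e,e>,t>.
At [[r [Y P]] [U Q]] (required: <<e,e>,t>): [r [Y P]] is <<e,e>,e>, which is not a function with range <<e,e>,t>; hence [U Q] is the functor — type <<<e,e>,e>,<<e,e>,t>>.
At [U Q] (required: <<<e,e>,e>,<<e,e>,t>>): Q is t, which is not a function with range <<<e,e>,e>,<<e,e>,t>>; hence U is the functor — type <t,<<<e,e>,e>,<<e,e>,t>>>.

<t,<<<e,e>,e>,<<e,e>,t>>>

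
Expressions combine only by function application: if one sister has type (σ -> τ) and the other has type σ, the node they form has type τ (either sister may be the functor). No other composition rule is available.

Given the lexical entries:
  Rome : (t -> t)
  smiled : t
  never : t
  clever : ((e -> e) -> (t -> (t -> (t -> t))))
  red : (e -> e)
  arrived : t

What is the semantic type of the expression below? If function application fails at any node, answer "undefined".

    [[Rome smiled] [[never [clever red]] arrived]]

[Rome smiled]: Rome is (t -> t), smiled is t; result t.
[clever red]: clever is ((e -> e) -> (t -> (t -> (t -> t)))), red is (e -> e); result (t -> (t -> (t -> t))).
[never [clever red]]: [clever red] is (t -> (t -> (t -> t))), never is t; result (t -> (t -> t)).
[[never [clever red]] arrived]: [never [clever red]] is (t -> (t -> t)), arrived is t; result (t -> t).
[[Rome smiled] [[never [clever red]] arrived]]: [[never [clever red]] arrived] is (t -> t), [Rome smiled] is t; result t.

t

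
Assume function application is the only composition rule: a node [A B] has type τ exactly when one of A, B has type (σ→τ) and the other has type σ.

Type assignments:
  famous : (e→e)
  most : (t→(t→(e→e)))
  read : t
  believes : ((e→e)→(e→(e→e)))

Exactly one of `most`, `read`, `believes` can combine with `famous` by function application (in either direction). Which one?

believes

most : (t→(t→(e→e))) — famous needs e; most needs t; neither fits.
read : t — famous needs e; read needs nothing (atomic); neither fits.
believes — combines: believes : ((e→e)→(e→(e→e))) takes famous : (e→e) as argument, giving (e→(e→e)).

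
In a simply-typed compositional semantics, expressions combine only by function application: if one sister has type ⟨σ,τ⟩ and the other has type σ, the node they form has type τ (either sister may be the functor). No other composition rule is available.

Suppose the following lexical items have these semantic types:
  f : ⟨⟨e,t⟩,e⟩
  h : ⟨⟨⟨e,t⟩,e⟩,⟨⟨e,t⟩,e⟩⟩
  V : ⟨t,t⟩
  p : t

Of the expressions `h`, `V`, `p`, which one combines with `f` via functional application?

h — combines: h : ⟨⟨⟨e,t⟩,e⟩,⟨⟨e,t⟩,e⟩⟩ takes f : ⟨⟨e,t⟩,e⟩ as argument, giving ⟨⟨e,t⟩,e⟩.
V : ⟨t,t⟩ — does not combine with f.
p : t — does not combine with f.

h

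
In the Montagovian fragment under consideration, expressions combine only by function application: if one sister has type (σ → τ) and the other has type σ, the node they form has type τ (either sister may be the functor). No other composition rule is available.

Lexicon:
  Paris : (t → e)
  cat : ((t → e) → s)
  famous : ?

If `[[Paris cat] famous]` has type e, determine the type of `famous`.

(s → e)

For [[Paris cat] famous] to have type e with [Paris cat] of type s, famous must be the function: famous : (s → e).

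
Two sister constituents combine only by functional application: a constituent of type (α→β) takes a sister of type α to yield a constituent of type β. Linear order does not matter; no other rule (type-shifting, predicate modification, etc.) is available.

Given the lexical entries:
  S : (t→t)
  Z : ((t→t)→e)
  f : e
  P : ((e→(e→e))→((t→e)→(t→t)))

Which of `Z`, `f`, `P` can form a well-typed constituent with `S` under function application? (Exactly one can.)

Z — combines: Z : ((t→t)→e) takes S : (t→t) as argument, giving e.
f : e — neither side's domain matches the other.
P : ((e→(e→e))→((t→e)→(t→t))) — neither side's domain matches the other.

Z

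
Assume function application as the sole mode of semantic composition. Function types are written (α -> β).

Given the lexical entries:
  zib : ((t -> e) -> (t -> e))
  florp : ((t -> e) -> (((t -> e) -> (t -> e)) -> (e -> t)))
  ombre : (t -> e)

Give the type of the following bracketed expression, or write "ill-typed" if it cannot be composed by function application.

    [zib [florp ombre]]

[florp ombre]: ((t -> e) -> (((t -> e) -> (t -> e)) -> (e -> t))) applied to (t -> e) yields (((t -> e) -> (t -> e)) -> (e -> t)).
[zib [florp ombre]]: (((t -> e) -> (t -> e)) -> (e -> t)) applied to ((t -> e) -> (t -> e)) yields (e -> t).

(e -> t)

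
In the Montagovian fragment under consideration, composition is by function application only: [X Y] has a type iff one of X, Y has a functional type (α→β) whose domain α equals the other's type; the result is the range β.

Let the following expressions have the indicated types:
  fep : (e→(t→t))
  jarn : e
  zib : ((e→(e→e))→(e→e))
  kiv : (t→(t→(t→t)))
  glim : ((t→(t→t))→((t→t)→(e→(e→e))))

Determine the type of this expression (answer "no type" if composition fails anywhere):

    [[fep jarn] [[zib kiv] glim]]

[fep jarn]: functor fep : (e→(t→t)), argument jarn : e; result (t→t).
[zib kiv]: ((e→(e→e))→(e→e)) with (t→(t→(t→t))) — neither is a function whose domain matches the other; composition fails here.

no type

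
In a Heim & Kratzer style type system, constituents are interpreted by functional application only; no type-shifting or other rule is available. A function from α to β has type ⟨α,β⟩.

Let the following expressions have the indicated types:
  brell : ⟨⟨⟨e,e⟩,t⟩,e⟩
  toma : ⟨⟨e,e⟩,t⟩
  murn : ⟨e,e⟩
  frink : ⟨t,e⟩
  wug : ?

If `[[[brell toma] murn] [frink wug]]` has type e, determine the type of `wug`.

⟨⟨t,e⟩,⟨e,e⟩⟩

[[[brell toma] murn] [frink wug]] is required to be e. [[brell toma] murn] : e cannot yield e as functor, so [frink wug] : ⟨e,e⟩.
[frink wug] is required to be ⟨e,e⟩. frink : ⟨t,e⟩ cannot yield ⟨e,e⟩ as functor, so wug : ⟨⟨t,e⟩,⟨e,e⟩⟩.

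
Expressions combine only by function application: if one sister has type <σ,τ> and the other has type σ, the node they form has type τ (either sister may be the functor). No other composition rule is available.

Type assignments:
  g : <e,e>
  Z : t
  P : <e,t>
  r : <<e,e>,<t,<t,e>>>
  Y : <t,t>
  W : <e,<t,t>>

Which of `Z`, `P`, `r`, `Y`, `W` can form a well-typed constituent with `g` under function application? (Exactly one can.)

Z : t — g needs e; Z needs nothing (atomic); neither fits.
P : <e,t> — g needs e; P needs e; neither fits.
r — combines: r : <<e,e>,<t,<t,e>>> takes g : <e,e> as argument, giving <t,<t,e>>.
Y : <t,t> — g needs e; Y needs t; neither fits.
W : <e,<t,t>> — g needs e; W needs e; neither fits.

r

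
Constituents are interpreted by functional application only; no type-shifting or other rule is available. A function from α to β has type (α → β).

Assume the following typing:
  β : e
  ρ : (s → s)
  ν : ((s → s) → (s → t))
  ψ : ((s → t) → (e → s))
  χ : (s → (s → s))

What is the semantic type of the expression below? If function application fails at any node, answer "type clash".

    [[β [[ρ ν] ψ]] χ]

[ρ ν]: functor ν : ((s → s) → (s → t)), argument ρ : (s → s); result (s → t).
[[ρ ν] ψ]: functor ψ : ((s → t) → (e → s)), argument [ρ ν] : (s → t); result (e → s).
[β [[ρ ν] ψ]]: functor [[ρ ν] ψ] : (e → s), argument β : e; result s.
[[β [[ρ ν] ψ]] χ]: functor χ : (s → (s → s)), argument [β [[ρ ν] ψ]] : s; result (s → s).

(s → s)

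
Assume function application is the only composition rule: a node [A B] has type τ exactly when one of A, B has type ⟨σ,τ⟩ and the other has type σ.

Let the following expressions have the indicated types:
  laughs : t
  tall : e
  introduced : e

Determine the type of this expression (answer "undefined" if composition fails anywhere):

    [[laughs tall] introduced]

[laughs tall]: t with e — neither is a function whose domain matches the other; composition fails here.

undefined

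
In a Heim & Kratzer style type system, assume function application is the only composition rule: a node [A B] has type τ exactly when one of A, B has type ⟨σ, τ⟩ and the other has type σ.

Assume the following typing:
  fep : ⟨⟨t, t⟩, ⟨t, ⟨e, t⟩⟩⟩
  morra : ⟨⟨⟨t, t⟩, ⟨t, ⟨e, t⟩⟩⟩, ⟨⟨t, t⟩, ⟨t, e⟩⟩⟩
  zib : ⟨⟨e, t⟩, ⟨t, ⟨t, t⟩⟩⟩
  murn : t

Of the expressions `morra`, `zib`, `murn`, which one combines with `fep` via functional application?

morra

morra — combines: morra : ⟨⟨⟨t, t⟩, ⟨t, ⟨e, t⟩⟩⟩, ⟨⟨t, t⟩, ⟨t, e⟩⟩⟩ takes fep : ⟨⟨t, t⟩, ⟨t, ⟨e, t⟩⟩⟩ as argument, giving ⟨⟨t, t⟩, ⟨t, e⟩⟩.
zib : ⟨⟨e, t⟩, ⟨t, ⟨t, t⟩⟩⟩ — fep needs ⟨t, t⟩; zib needs ⟨e, t⟩; neither fits.
murn : t — fep needs ⟨t, t⟩; murn needs nothing (atomic); neither fits.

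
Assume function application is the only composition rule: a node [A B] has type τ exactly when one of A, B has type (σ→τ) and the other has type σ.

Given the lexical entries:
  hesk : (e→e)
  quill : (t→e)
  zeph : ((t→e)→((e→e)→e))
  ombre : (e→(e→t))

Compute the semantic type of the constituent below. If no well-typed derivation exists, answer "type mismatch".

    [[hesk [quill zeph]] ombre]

(e→t)

[quill zeph] — zeph of type ((t→e)→((e→e)→e)) combines with quill of type (t→e): type ((e→e)→e).
[hesk [quill zeph]] — [quill zeph] of type ((e→e)→e) combines with hesk of type (e→e): type e.
[[hesk [quill zeph]] ombre] — ombre of type (e→(e→t)) combines with [hesk [quill zeph]] of type e: type (e→t).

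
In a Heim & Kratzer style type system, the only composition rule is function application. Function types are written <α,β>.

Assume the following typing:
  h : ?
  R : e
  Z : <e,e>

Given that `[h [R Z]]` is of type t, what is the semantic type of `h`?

<e,t>

[h [R Z]] must have type t. The sister [R Z] has type e; that is not a function onto t, so h must be the functor, of type <e,t>.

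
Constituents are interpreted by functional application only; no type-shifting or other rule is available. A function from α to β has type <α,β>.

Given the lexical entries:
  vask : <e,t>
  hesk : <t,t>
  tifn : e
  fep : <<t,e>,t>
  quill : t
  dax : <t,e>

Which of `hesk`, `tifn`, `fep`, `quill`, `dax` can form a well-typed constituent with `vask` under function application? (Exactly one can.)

hesk : <t,t> — vask needs e; hesk needs t; neither fits.
tifn — combines: vask : <e,t> takes tifn : e as argument, giving t.
fep : <<t,e>,t> — vask needs e; fep needs <t,e>; neither fits.
quill : t — vask needs e; quill needs nothing (atomic); neither fits.
dax : <t,e> — vask needs e; dax needs t; neither fits.

tifn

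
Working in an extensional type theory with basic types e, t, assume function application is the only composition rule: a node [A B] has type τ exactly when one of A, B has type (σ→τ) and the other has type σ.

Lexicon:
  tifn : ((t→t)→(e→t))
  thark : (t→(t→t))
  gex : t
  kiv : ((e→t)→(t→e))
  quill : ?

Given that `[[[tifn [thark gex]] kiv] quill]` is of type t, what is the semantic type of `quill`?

[[[tifn [thark gex]] kiv] quill] must have type t. The sister [[tifn [thark gex]] kiv] has type (t→e); that is not a function onto t, so quill must be the functor, of type ((t→e)→t).

((t→e)→t)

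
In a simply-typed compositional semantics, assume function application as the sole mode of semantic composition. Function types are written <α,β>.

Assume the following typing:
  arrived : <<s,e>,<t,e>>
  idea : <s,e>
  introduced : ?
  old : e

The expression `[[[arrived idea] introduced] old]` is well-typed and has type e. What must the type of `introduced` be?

[[[arrived idea] introduced] old] is required to be e. old : e cannot yield e as functor, so [[arrived idea] introduced] : <e,e>.
[[arrived idea] introduced] is required to be <e,e>. [arrived idea] : <t,e> cannot yield <e,e> as functor, so introduced : <<t,e>,<e,e>>.

<<t,e>,<e,e>>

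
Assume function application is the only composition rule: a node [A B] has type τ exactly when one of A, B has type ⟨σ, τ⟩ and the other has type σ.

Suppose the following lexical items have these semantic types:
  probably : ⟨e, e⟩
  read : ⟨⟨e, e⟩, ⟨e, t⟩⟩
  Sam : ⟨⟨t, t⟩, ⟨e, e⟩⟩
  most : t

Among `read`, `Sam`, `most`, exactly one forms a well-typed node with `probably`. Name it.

read

read — combines: read : ⟨⟨e, e⟩, ⟨e, t⟩⟩ takes probably : ⟨e, e⟩ as argument, giving ⟨e, t⟩.
Sam : ⟨⟨t, t⟩, ⟨e, e⟩⟩ — no; probably wants e, and Sam wants ⟨t, t⟩.
most : t — no; probably wants e, and most wants nothing (atomic).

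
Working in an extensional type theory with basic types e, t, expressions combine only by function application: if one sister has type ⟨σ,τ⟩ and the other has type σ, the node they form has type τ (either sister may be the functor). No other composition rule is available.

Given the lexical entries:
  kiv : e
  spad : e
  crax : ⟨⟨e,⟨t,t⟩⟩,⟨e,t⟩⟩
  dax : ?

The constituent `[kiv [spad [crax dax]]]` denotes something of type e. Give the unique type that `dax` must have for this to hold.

For [kiv [spad [crax dax]]] to have type e with kiv of type e, [spad [crax dax]] must be the function: [spad [crax dax]] : ⟨e,e⟩.
For [spad [crax dax]] to have type ⟨e,e⟩ with spad of type e, [crax dax] must be the function: [crax dax] : ⟨e,⟨e,e⟩⟩.
For [crax dax] to have type ⟨e,⟨e,e⟩⟩ with crax of type ⟨⟨e,⟨t,t⟩⟩,⟨e,t⟩⟩, dax must be the function: dax : ⟨⟨⟨e,⟨t,t⟩⟩,⟨e,t⟩⟩,⟨e,⟨e,e⟩⟩⟩.

⟨⟨⟨e,⟨t,t⟩⟩,⟨e,t⟩⟩,⟨e,⟨e,e⟩⟩⟩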